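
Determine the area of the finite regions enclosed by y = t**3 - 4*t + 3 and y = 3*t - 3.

Set the curves equal: t**3 - 4*t + 3 = 3*t - 3, so t**3 - 7*t + 6 = 0, which factors as (t - 2)*(t - 1)*(t + 3) = 0. The curves meet at t = -3, 1, 2.
On [-3, 1], y = t**3 - 4*t + 3 is on top; that piece has area ∫[-3,1] (t**3 - 7*t + 6) dt = 32.
On [1, 2], y = 3*t - 3 is on top; that piece has area ∫[1,2] (-(t**3 - 7*t + 6)) dt = 3/4.
Total enclosed area = 32 + 3/4 = 131/4.

131/4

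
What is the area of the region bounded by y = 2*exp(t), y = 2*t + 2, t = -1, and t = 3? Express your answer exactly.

On [-1, 3], (2*exp(t)) - (2*t + 2) = -2*t + 2*exp(t) - 2 is ≥ 0 throughout, so the area is a single integral of |-2*t + 2*exp(t) - 2|.
∫[-1,3] (-2*t + 2*exp(t) - 2) dt = -16 - 2*exp(-1) + 2*exp(3).

-16 - 2*exp(-1) + 2*exp(3)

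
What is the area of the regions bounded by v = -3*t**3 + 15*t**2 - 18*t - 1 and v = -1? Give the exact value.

37/4

Set the curves equal: -3*t**3 + 15*t**2 - 18*t - 1 = -1, so -3*t**3 + 15*t**2 - 18*t = 0, which factors as -3*t*(t - 3)*(t - 2) = 0. The curves meet at t = 0, 2, 3.
On [0, 2], v = -1 is on top; that piece has area ∫[0,2] (-(-3*t**3 + 15*t**2 - 18*t)) dt = 8.
On [2, 3], v = -3*t**3 + 15*t**2 - 18*t - 1 is on top; that piece has area ∫[2,3] (-3*t**3 + 15*t**2 - 18*t) dt = 5/4.
Total enclosed area = 8 + 5/4 = 37/4.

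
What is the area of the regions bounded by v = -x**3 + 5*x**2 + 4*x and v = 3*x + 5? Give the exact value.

Set the curves equal: -x**3 + 5*x**2 + 4*x = 3*x + 5, so -x**3 + 5*x**2 + x - 5 = 0, which factors as -(x - 5)*(x - 1)*(x + 1) = 0. The curves meet at x = -1, 1, 5.
On [-1, 1], v = 3*x + 5 is on top; that piece has area ∫[-1,1] (-(-x**3 + 5*x**2 + x - 5)) dx = 20/3.
On [1, 5], v = -x**3 + 5*x**2 + 4*x is on top; that piece has area ∫[1,5] (-x**3 + 5*x**2 + x - 5) dx = 128/3.
Total enclosed area = 20/3 + 128/3 = 148/3.

148/3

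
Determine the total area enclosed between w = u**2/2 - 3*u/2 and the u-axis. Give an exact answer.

The curve meets the u-axis where u**2/2 - 3*u/2 = 0, i.e. u*(u - 3)/2 = 0, at u = 0, 3.
On [0, 3] the curve lies below the axis; ∫[0,3] (u**2/2 - 3*u/2) du = -9/4, giving area 9/4.

9/4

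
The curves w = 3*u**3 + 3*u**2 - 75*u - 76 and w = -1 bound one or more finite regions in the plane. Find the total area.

1012

Set the curves equal: 3*u**3 + 3*u**2 - 75*u - 76 = -1, so 3*u**3 + 3*u**2 - 75*u - 75 = 0, which factors as 3*(u - 5)*(u + 1)*(u + 5) = 0. The curves meet at u = -5, -1, 5.
On [-5, -1], w = 3*u**3 + 3*u**2 - 75*u - 76 is on top; that piece has area ∫[-5,-1] (3*u**3 + 3*u**2 - 75*u - 75) du = 256.
On [-1, 5], w = -1 is on top; that piece has area ∫[-1,5] (-(3*u**3 + 3*u**2 - 75*u - 75)) du = 756.
Total enclosed area = 256 + 756 = 1012.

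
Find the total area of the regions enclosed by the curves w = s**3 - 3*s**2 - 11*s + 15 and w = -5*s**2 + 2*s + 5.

1741/12

Set the curves equal: s**3 - 3*s**2 - 11*s + 15 = -5*s**2 + 2*s + 5, so s**3 + 2*s**2 - 13*s + 10 = 0, which factors as (s - 2)*(s - 1)*(s + 5) = 0. The curves meet at s = -5, 1, 2.
On [-5, 1], w = s**3 - 3*s**2 - 11*s + 15 is on top; that piece has area ∫[-5,1] (s**3 + 2*s**2 - 13*s + 10) ds = 144.
On [1, 2], w = -5*s**2 + 2*s + 5 is on top; that piece has area ∫[1,2] (-(s**3 + 2*s**2 - 13*s + 10)) ds = 13/12.
Total enclosed area = 144 + 13/12 = 1741/12.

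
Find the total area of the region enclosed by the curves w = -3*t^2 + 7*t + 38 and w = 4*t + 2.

Set the curves equal: -3*t^2 + 7*t + 38 = 4*t + 2, so -3*t^2 + 3*t + 36 = 0, which factors as -3*(t - 4)*(t + 3) = 0. The curves meet at t = -3, 4.
On [-3, 4], w = -3*t^2 + 7*t + 38 is on top; that piece has area ∫[-3,4] (-3*t^2 + 3*t + 36) dt = 343/2.

343/2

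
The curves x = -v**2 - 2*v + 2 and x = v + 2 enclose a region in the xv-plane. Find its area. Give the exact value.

9/2

Both boundary curves give x as a function of v, so integrate with respect to v. Setting them equal: -v**2 - 3*v = 0, i.e. -v*(v + 3) = 0, so they meet at v = -3, 0.
For v in [-3, 0], x = -v**2 - 2*v + 2 is on the right; area = ∫[-3,0] (-v**2 - 3*v) dv = 9/2.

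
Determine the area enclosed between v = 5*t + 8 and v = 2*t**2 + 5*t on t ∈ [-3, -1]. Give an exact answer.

The difference (5*t + 8) - (2*t**2 + 5*t) = -2*t**2 + 8 changes sign at t = -2 inside [-3, -1], so split the integral there.
∫[-3,-2] (-2*t**2 + 8) dt = -14/3; the area of that piece is 14/3.
∫[-2,-1] (-2*t**2 + 8) dt = 10/3.
Total area = 14/3 + 10/3 = 8.

8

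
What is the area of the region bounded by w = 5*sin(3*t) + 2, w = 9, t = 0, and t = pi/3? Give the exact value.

On [0, pi/3], (5*sin(3*t) + 2) - (9) = 5*sin(3*t) - 7 is ≤ 0 throughout, so the area is a single integral of |5*sin(3*t) - 7|.
∫[0,pi/3] (5*sin(3*t) - 7) dt = 10/3 - 7*pi/3; the area of that piece is -10/3 + 7*pi/3.

-10/3 + 7*pi/3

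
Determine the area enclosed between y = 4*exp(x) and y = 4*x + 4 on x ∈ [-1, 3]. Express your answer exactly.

-32 - 4*exp(-1) + 4*exp(3)

On [-1, 3], (4*exp(x)) - (4*x + 4) = -4*x + 4*exp(x) - 4 is ≥ 0 throughout, so the area is a single integral of |-4*x + 4*exp(x) - 4|.
∫[-1,3] (-4*x + 4*exp(x) - 4) dx = -32 - 4*exp(-1) + 4*exp(3).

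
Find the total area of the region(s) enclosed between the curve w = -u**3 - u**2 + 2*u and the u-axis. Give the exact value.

37/12

The curve meets the u-axis where -u**3 - u**2 + 2*u = 0, i.e. -u*(u - 1)*(u + 2) = 0, at u = -2, 0, 1.
On [-2, 0] the curve lies below the axis; ∫[-2,0] (-u**3 - u**2 + 2*u) du = -8/3, giving area 8/3.
On [0, 1] the curve lies above the axis; ∫[0,1] (-u**3 - u**2 + 2*u) du = 5/12, giving area 5/12.
Total area = 8/3 + 5/12 = 37/12.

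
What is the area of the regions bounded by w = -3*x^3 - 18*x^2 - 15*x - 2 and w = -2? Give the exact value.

393/4

Set the curves equal: -3*x^3 - 18*x^2 - 15*x - 2 = -2, so -3*x^3 - 18*x^2 - 15*x = 0, which factors as -3*x*(x + 1)*(x + 5) = 0. The curves meet at x = -5, -1, 0.
On [-5, -1], w = -2 is on top; that piece has area ∫[-5,-1] (-(-3*x^3 - 18*x^2 - 15*x)) dx = 96.
On [-1, 0], w = -3*x^3 - 18*x^2 - 15*x - 2 is on top; that piece has area ∫[-1,0] (-3*x^3 - 18*x^2 - 15*x) dx = 9/4.
Total enclosed area = 96 + 9/4 = 393/4.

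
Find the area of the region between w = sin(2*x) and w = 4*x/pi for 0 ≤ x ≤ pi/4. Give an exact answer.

1/2 - pi/8

On [0, pi/4], (sin(2*x)) - (4*x/pi) = -4*x/pi + sin(2*x) is ≥ 0 throughout, so the area is a single integral of |-4*x/pi + sin(2*x)|.
∫[0,pi/4] (-4*x/pi + sin(2*x)) dx = 1/2 - pi/8.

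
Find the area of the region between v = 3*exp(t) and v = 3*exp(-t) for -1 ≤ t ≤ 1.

The difference (3*exp(t)) - (3*exp(-t)) = 3*exp(t) - 3*exp(-t) changes sign at t = 0 inside [-1, 1], so split the integral there.
∫[-1,0] (3*exp(t) - 3*exp(-t)) dt = -3*exp(1) - 3*exp(-1) + 6; the area of that piece is -6 + 3*exp(-1) + 3*exp(1).
∫[0,1] (3*exp(t) - 3*exp(-t)) dt = -6 + 3*exp(-1) + 3*exp(1).
Total area = (-6 + 3*exp(-1) + 3*exp(1)) + (-6 + 3*exp(-1) + 3*exp(1)) = -12 + 6*exp(-1) + 6*exp(1).

-12 + 6*exp(-1) + 6*exp(1)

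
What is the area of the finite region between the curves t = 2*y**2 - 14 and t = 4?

72

Both boundary curves give t as a function of y, so integrate with respect to y. Setting them equal: 2*y**2 - 18 = 0, i.e. 2*(y - 3)*(y + 3) = 0, so they meet at y = -3, 3.
For y in [-3, 3], t = 2*y**2 - 14 is on the left; area = ∫[-3,3] (-(2*y**2 - 18)) dy = 72.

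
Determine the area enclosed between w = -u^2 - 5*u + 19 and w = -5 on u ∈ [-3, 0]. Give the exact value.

On [-3, 0], (-u^2 - 5*u + 19) - (-5) = -u^2 - 5*u + 24 is ≥ 0 throughout, so the area is a single integral of |-u^2 - 5*u + 24|.
∫[-3,0] (-u^2 - 5*u + 24) du = 171/2.

171/2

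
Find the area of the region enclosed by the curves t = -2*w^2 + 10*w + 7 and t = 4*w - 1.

125/3

Both boundary curves give t as a function of w, so integrate with respect to w. Setting them equal: -2*w^2 + 6*w + 8 = 0, i.e. -2*(w - 4)*(w + 1) = 0, so they meet at w = -1, 4.
For w in [-1, 4], t = -2*w^2 + 10*w + 7 is on the right; area = ∫[-1,4] (-2*w^2 + 6*w + 8) dw = 125/3.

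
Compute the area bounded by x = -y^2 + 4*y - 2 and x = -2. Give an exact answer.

Both boundary curves give x as a function of y, so integrate with respect to y. Setting them equal: -y^2 + 4*y = 0, i.e. -y*(y - 4) = 0, so they meet at y = 0, 4.
For y in [0, 4], x = -y^2 + 4*y - 2 is on the right; area = ∫[0,4] (-y^2 + 4*y) dy = 32/3.

32/3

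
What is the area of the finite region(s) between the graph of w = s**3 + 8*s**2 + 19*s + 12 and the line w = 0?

37/12

The curve meets the s-axis where s**3 + 8*s**2 + 19*s + 12 = 0, i.e. (s + 1)*(s + 3)*(s + 4) = 0, at s = -4, -3, -1.
On [-4, -3] the curve lies above the axis; ∫[-4,-3] (s**3 + 8*s**2 + 19*s + 12) ds = 5/12, giving area 5/12.
On [-3, -1] the curve lies below the axis; ∫[-3,-1] (s**3 + 8*s**2 + 19*s + 12) ds = -8/3, giving area 8/3.
Total area = 5/12 + 8/3 = 37/12.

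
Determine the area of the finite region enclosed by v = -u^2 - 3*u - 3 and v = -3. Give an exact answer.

Set the curves equal: -u^2 - 3*u - 3 = -3, so -u^2 - 3*u = 0, which factors as -u*(u + 3) = 0. The curves meet at u = -3, 0.
On [-3, 0], v = -u^2 - 3*u - 3 is on top; that piece has area ∫[-3,0] (-u^2 - 3*u) du = 9/2.

9/2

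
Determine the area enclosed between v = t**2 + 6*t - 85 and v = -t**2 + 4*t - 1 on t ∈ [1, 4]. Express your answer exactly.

On [1, 4], (t**2 + 6*t - 85) - (-t**2 + 4*t - 1) = 2*t**2 + 2*t - 84 is ≤ 0 throughout, so the area is a single integral of |2*t**2 + 2*t - 84|.
∫[1,4] (2*t**2 + 2*t - 84) dt = -195; the area of that piece is 195.

195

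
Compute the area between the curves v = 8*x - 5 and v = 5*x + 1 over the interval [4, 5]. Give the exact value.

15/2

On [4, 5], (8*x - 5) - (5*x + 1) = 3*x - 6 is ≥ 0 throughout, so the area is a single integral of |3*x - 6|.
∫[4,5] (3*x - 6) dx = 15/2.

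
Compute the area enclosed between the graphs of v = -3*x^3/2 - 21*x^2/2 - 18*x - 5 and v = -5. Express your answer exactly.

71/4

Set the curves equal: -3*x^3/2 - 21*x^2/2 - 18*x - 5 = -5, so -3*x^3/2 - 21*x^2/2 - 18*x = 0, which factors as -3*x*(x + 3)*(x + 4)/2 = 0. The curves meet at x = -4, -3, 0.
On [-4, -3], v = -5 is on top; that piece has area ∫[-4,-3] (-(-3*x^3/2 - 21*x^2/2 - 18*x)) dx = 7/8.
On [-3, 0], v = -3*x^3/2 - 21*x^2/2 - 18*x - 5 is on top; that piece has area ∫[-3,0] (-3*x^3/2 - 21*x^2/2 - 18*x) dx = 135/8.
Total enclosed area = 7/8 + 135/8 = 71/4.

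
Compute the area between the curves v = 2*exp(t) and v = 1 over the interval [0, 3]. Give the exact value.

On [0, 3], (2*exp(t)) - (1) = 2*exp(t) - 1 is ≥ 0 throughout, so the area is a single integral of |2*exp(t) - 1|.
∫[0,3] (2*exp(t) - 1) dt = -5 + 2*exp(3).

-5 + 2*exp(3)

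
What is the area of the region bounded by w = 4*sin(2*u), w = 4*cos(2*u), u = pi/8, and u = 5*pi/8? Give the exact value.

4*sqrt(2)

On [pi/8, 5*pi/8], (4*sin(2*u)) - (4*cos(2*u)) = 4*sin(2*u) - 4*cos(2*u) is ≥ 0 throughout, so the area is a single integral of |4*sin(2*u) - 4*cos(2*u)|.
∫[pi/8,5*pi/8] (4*sin(2*u) - 4*cos(2*u)) du = 4*sqrt(2).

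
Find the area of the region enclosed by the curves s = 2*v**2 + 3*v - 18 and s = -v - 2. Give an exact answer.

72

Both boundary curves give s as a function of v, so integrate with respect to v. Setting them equal: 2*v**2 + 4*v - 16 = 0, i.e. 2*(v - 2)*(v + 4) = 0, so they meet at v = -4, 2.
For v in [-4, 2], s = 2*v**2 + 3*v - 18 is on the left; area = ∫[-4,2] (-(2*v**2 + 4*v - 16)) dv = 72.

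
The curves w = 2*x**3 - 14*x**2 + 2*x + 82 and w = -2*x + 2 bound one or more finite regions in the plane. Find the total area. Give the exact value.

1741/6

Set the curves equal: 2*x**3 - 14*x**2 + 2*x + 82 = -2*x + 2, so 2*x**3 - 14*x**2 + 4*x + 80 = 0, which factors as 2*(x - 5)*(x - 4)*(x + 2) = 0. The curves meet at x = -2, 4, 5.
On [-2, 4], w = 2*x**3 - 14*x**2 + 2*x + 82 is on top; that piece has area ∫[-2,4] (2*x**3 - 14*x**2 + 4*x + 80) dx = 288.
On [4, 5], w = -2*x + 2 is on top; that piece has area ∫[4,5] (-(2*x**3 - 14*x**2 + 4*x + 80)) dx = 13/6.
Total enclosed area = 288 + 13/6 = 1741/6.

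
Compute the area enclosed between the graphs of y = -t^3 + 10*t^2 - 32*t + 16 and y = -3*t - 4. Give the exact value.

71/6

Set the curves equal: -t^3 + 10*t^2 - 32*t + 16 = -3*t - 4, so -t^3 + 10*t^2 - 29*t + 20 = 0, which factors as -(t - 5)*(t - 4)*(t - 1) = 0. The curves meet at t = 1, 4, 5.
On [1, 4], y = -3*t - 4 is on top; that piece has area ∫[1,4] (-(-t^3 + 10*t^2 - 29*t + 20)) dt = 45/4.
On [4, 5], y = -t^3 + 10*t^2 - 32*t + 16 is on top; that piece has area ∫[4,5] (-t^3 + 10*t^2 - 29*t + 20) dt = 7/12.
Total enclosed area = 45/4 + 7/12 = 71/6.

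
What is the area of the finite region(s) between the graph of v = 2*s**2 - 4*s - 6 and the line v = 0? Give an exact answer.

64/3

The curve meets the s-axis where 2*s**2 - 4*s - 6 = 0, i.e. 2*(s - 3)*(s + 1) = 0, at s = -1, 3.
On [-1, 3] the curve lies below the axis; ∫[-1,3] (2*s**2 - 4*s - 6) ds = -64/3, giving area 64/3.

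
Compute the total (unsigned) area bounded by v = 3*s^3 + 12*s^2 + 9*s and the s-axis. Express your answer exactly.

The curve meets the s-axis where 3*s^3 + 12*s^2 + 9*s = 0, i.e. 3*s*(s + 1)*(s + 3) = 0, at s = -3, -1, 0.
On [-3, -1] the curve lies above the axis; ∫[-3,-1] (3*s^3 + 12*s^2 + 9*s) ds = 8, giving area 8.
On [-1, 0] the curve lies below the axis; ∫[-1,0] (3*s^3 + 12*s^2 + 9*s) ds = -5/4, giving area 5/4.
Total area = 8 + 5/4 = 37/4.

37/4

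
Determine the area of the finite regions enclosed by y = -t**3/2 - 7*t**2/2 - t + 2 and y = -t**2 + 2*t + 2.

Set the curves equal: -t**3/2 - 7*t**2/2 - t + 2 = -t**2 + 2*t + 2, so -t**3/2 - 5*t**2/2 - 3*t = 0, which factors as -t*(t + 2)*(t + 3)/2 = 0. The curves meet at t = -3, -2, 0.
On [-3, -2], y = -t**2 + 2*t + 2 is on top; that piece has area ∫[-3,-2] (-(-t**3/2 - 5*t**2/2 - 3*t)) dt = 5/24.
On [-2, 0], y = -t**3/2 - 7*t**2/2 - t + 2 is on top; that piece has area ∫[-2,0] (-t**3/2 - 5*t**2/2 - 3*t) dt = 4/3.
Total enclosed area = 5/24 + 4/3 = 37/24.

37/24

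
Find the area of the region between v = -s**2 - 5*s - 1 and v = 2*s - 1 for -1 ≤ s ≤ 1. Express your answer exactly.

7

The difference (-s**2 - 5*s - 1) - (2*s - 1) = -s**2 - 7*s changes sign at s = 0 inside [-1, 1], so split the integral there.
∫[-1,0] (-s**2 - 7*s) ds = 19/6.
∫[0,1] (-s**2 - 7*s) ds = -23/6; the area of that piece is 23/6.
Total area = 19/6 + 23/6 = 7.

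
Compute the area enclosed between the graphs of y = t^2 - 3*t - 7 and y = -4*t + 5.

Set the curves equal: t^2 - 3*t - 7 = -4*t + 5, so t^2 + t - 12 = 0, which factors as (t - 3)*(t + 4) = 0. The curves meet at t = -4, 3.
On [-4, 3], y = -4*t + 5 is on top; that piece has area ∫[-4,3] (-(t^2 + t - 12)) dt = 343/6.

343/6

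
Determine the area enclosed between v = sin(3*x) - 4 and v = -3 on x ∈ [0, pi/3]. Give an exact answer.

-2/3 + pi/3

On [0, pi/3], (sin(3*x) - 4) - (-3) = sin(3*x) - 1 is ≤ 0 throughout, so the area is a single integral of |sin(3*x) - 1|.
∫[0,pi/3] (sin(3*x) - 1) dx = 2/3 - pi/3; the area of that piece is -2/3 + pi/3.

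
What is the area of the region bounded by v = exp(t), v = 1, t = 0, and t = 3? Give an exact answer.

-4 + exp(3)

On [0, 3], (exp(t)) - (1) = exp(t) - 1 is ≥ 0 throughout, so the area is a single integral of |exp(t) - 1|.
∫[0,3] (exp(t) - 1) dt = -4 + exp(3).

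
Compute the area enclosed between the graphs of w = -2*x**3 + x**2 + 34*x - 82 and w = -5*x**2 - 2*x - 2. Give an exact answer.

Set the curves equal: -2*x**3 + x**2 + 34*x - 82 = -5*x**2 - 2*x - 2, so -2*x**3 + 6*x**2 + 36*x - 80 = 0, which factors as -2*(x - 5)*(x - 2)*(x + 4) = 0. The curves meet at x = -4, 2, 5.
On [-4, 2], w = -5*x**2 - 2*x - 2 is on top; that piece has area ∫[-4,2] (-(-2*x**3 + 6*x**2 + 36*x - 80)) dx = 432.
On [2, 5], w = -2*x**3 + x**2 + 34*x - 82 is on top; that piece has area ∫[2,5] (-2*x**3 + 6*x**2 + 36*x - 80) dx = 135/2.
Total enclosed area = 432 + 135/2 = 999/2.

999/2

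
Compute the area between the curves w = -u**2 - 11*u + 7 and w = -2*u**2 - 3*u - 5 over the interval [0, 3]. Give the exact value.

37/3

The difference (-u**2 - 11*u + 7) - (-2*u**2 - 3*u - 5) = u**2 - 8*u + 12 changes sign at u = 2 inside [0, 3], so split the integral there.
∫[0,2] (u**2 - 8*u + 12) du = 32/3.
∫[2,3] (u**2 - 8*u + 12) du = -5/3; the area of that piece is 5/3.
Total area = 32/3 + 5/3 = 37/3.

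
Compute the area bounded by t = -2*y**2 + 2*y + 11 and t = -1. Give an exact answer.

Both boundary curves give t as a function of y, so integrate with respect to y. Setting them equal: -2*y**2 + 2*y + 12 = 0, i.e. -2*(y - 3)*(y + 2) = 0, so they meet at y = -2, 3.
For y in [-2, 3], t = -2*y**2 + 2*y + 11 is on the right; area = ∫[-2,3] (-2*y**2 + 2*y + 12) dy = 125/3.

125/3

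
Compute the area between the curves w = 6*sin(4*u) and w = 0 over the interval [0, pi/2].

The difference (6*sin(4*u)) - (0) = 6*sin(4*u) changes sign at u = pi/4 inside [0, pi/2], so split the integral there.
∫[0,pi/4] (6*sin(4*u)) du = 3.
∫[pi/4,pi/2] (6*sin(4*u)) du = -3; the area of that piece is 3.
Total area = 3 + 3 = 6.

6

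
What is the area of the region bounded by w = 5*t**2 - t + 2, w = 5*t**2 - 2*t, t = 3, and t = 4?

11/2

On [3, 4], (5*t**2 - t + 2) - (5*t**2 - 2*t) = t + 2 is ≥ 0 throughout, so the area is a single integral of |t + 2|.
∫[3,4] (t + 2) dt = 11/2.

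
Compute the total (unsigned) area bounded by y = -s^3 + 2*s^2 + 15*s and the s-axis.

The curve meets the s-axis where -s^3 + 2*s^2 + 15*s = 0, i.e. -s*(s - 5)*(s + 3) = 0, at s = -3, 0, 5.
On [-3, 0] the curve lies below the axis; ∫[-3,0] (-s^3 + 2*s^2 + 15*s) ds = -117/4, giving area 117/4.
On [0, 5] the curve lies above the axis; ∫[0,5] (-s^3 + 2*s^2 + 15*s) ds = 1375/12, giving area 1375/12.
Total area = 117/4 + 1375/12 = 863/6.

863/6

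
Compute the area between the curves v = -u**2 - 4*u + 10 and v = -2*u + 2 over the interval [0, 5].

136/3

The difference (-u**2 - 4*u + 10) - (-2*u + 2) = -u**2 - 2*u + 8 changes sign at u = 2 inside [0, 5], so split the integral there.
∫[0,2] (-u**2 - 2*u + 8) du = 28/3.
∫[2,5] (-u**2 - 2*u + 8) du = -36; the area of that piece is 36.
Total area = 28/3 + 36 = 136/3.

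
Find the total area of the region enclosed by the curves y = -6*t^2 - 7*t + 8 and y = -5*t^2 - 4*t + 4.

125/6

Set the curves equal: -6*t^2 - 7*t + 8 = -5*t^2 - 4*t + 4, so -t^2 - 3*t + 4 = 0, which factors as -(t - 1)*(t + 4) = 0. The curves meet at t = -4, 1.
On [-4, 1], y = -6*t^2 - 7*t + 8 is on top; that piece has area ∫[-4,1] (-t^2 - 3*t + 4) dt = 125/6.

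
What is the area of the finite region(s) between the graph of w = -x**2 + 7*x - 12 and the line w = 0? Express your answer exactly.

The curve meets the x-axis where -x**2 + 7*x - 12 = 0, i.e. -(x - 4)*(x - 3) = 0, at x = 3, 4.
On [3, 4] the curve lies above the axis; ∫[3,4] (-x**2 + 7*x - 12) dx = 1/6, giving area 1/6.

1/6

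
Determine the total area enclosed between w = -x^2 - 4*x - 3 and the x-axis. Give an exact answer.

The curve meets the x-axis where -x^2 - 4*x - 3 = 0, i.e. -(x + 1)*(x + 3) = 0, at x = -3, -1.
On [-3, -1] the curve lies above the axis; ∫[-3,-1] (-x^2 - 4*x - 3) dx = 4/3, giving area 4/3.

4/3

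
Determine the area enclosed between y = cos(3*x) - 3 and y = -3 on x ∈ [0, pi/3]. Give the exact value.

The difference (cos(3*x) - 3) - (-3) = cos(3*x) changes sign at x = pi/6 inside [0, pi/3], so split the integral there.
∫[0,pi/6] (cos(3*x)) dx = 1/3.
∫[pi/6,pi/3] (cos(3*x)) dx = -1/3; the area of that piece is 1/3.
Total area = 1/3 + 1/3 = 2/3.

2/3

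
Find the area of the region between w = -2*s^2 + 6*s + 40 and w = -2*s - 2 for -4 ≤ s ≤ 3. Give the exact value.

680/3

The difference (-2*s^2 + 6*s + 40) - (-2*s - 2) = -2*s^2 + 8*s + 42 changes sign at s = -3 inside [-4, 3], so split the integral there.
∫[-4,-3] (-2*s^2 + 8*s + 42) ds = -32/3; the area of that piece is 32/3.
∫[-3,3] (-2*s^2 + 8*s + 42) ds = 216.
Total area = 32/3 + 216 = 680/3.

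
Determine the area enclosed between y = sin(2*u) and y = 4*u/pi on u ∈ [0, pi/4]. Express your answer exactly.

1/2 - pi/8

On [0, pi/4], (sin(2*u)) - (4*u/pi) = -4*u/pi + sin(2*u) is ≥ 0 throughout, so the area is a single integral of |-4*u/pi + sin(2*u)|.
∫[0,pi/4] (-4*u/pi + sin(2*u)) du = 1/2 - pi/8.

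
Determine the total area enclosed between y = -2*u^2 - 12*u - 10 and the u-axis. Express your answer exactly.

64/3

The curve meets the u-axis where -2*u^2 - 12*u - 10 = 0, i.e. -2*(u + 1)*(u + 5) = 0, at u = -5, -1.
On [-5, -1] the curve lies above the axis; ∫[-5,-1] (-2*u^2 - 12*u - 10) du = 64/3, giving area 64/3.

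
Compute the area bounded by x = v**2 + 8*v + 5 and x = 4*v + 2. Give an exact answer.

4/3

Both boundary curves give x as a function of v, so integrate with respect to v. Setting them equal: v**2 + 4*v + 3 = 0, i.e. (v + 1)*(v + 3) = 0, so they meet at v = -3, -1.
For v in [-3, -1], x = v**2 + 8*v + 5 is on the left; area = ∫[-3,-1] (-(v**2 + 4*v + 3)) dv = 4/3.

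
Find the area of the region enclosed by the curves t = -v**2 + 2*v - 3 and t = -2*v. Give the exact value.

Both boundary curves give t as a function of v, so integrate with respect to v. Setting them equal: -v**2 + 4*v - 3 = 0, i.e. -(v - 3)*(v - 1) = 0, so they meet at v = 1, 3.
For v in [1, 3], t = -v**2 + 2*v - 3 is on the right; area = ∫[1,3] (-v**2 + 4*v - 3) dv = 4/3.

4/3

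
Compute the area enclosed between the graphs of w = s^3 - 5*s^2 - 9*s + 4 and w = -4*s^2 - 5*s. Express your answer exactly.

Set the curves equal: s^3 - 5*s^2 - 9*s + 4 = -4*s^2 - 5*s, so s^3 - s^2 - 4*s + 4 = 0, which factors as (s - 2)*(s - 1)*(s + 2) = 0. The curves meet at s = -2, 1, 2.
On [-2, 1], w = s^3 - 5*s^2 - 9*s + 4 is on top; that piece has area ∫[-2,1] (s^3 - s^2 - 4*s + 4) ds = 45/4.
On [1, 2], w = -4*s^2 - 5*s is on top; that piece has area ∫[1,2] (-(s^3 - s^2 - 4*s + 4)) ds = 7/12.
Total enclosed area = 45/4 + 7/12 = 71/6.

71/6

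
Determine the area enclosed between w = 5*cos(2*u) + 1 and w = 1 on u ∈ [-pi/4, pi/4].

5

On [-pi/4, pi/4], (5*cos(2*u) + 1) - (1) = 5*cos(2*u) is ≥ 0 throughout, so the area is a single integral of |5*cos(2*u)|.
∫[-pi/4,pi/4] (5*cos(2*u)) du = 5.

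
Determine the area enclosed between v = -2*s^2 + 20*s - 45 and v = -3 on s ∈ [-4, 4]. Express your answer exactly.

428

The difference (-2*s^2 + 20*s - 45) - (-3) = -2*s^2 + 20*s - 42 changes sign at s = 3 inside [-4, 4], so split the integral there.
∫[-4,3] (-2*s^2 + 20*s - 42) ds = -1274/3; the area of that piece is 1274/3.
∫[3,4] (-2*s^2 + 20*s - 42) ds = 10/3.
Total area = 1274/3 + 10/3 = 428.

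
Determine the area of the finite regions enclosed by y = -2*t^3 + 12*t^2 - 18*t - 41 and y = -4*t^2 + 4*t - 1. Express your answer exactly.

443/3

Set the curves equal: -2*t^3 + 12*t^2 - 18*t - 41 = -4*t^2 + 4*t - 1, so -2*t^3 + 16*t^2 - 22*t - 40 = 0, which factors as -2*(t - 5)*(t - 4)*(t + 1) = 0. The curves meet at t = -1, 4, 5.
On [-1, 4], y = -4*t^2 + 4*t - 1 is on top; that piece has area ∫[-1,4] (-(-2*t^3 + 16*t^2 - 22*t - 40)) dt = 875/6.
On [4, 5], y = -2*t^3 + 12*t^2 - 18*t - 41 is on top; that piece has area ∫[4,5] (-2*t^3 + 16*t^2 - 22*t - 40) dt = 11/6.
Total enclosed area = 875/6 + 11/6 = 443/3.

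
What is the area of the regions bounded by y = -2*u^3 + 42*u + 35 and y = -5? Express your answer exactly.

999/2

Set the curves equal: -2*u^3 + 42*u + 35 = -5, so -2*u^3 + 42*u + 40 = 0, which factors as -2*(u - 5)*(u + 1)*(u + 4) = 0. The curves meet at u = -4, -1, 5.
On [-4, -1], y = -5 is on top; that piece has area ∫[-4,-1] (-(-2*u^3 + 42*u + 40)) du = 135/2.
On [-1, 5], y = -2*u^3 + 42*u + 35 is on top; that piece has area ∫[-1,5] (-2*u^3 + 42*u + 40) du = 432.
Total enclosed area = 135/2 + 432 = 999/2.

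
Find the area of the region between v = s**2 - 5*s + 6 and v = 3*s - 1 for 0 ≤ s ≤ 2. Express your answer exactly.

The difference (s**2 - 5*s + 6) - (3*s - 1) = s**2 - 8*s + 7 changes sign at s = 1 inside [0, 2], so split the integral there.
∫[0,1] (s**2 - 8*s + 7) ds = 10/3.
∫[1,2] (s**2 - 8*s + 7) ds = -8/3; the area of that piece is 8/3.
Total area = 10/3 + 8/3 = 6.

6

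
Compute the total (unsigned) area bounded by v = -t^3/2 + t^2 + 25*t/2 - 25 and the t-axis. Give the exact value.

2459/12

The curve meets the t-axis where -t^3/2 + t^2 + 25*t/2 - 25 = 0, i.e. -(t - 5)*(t - 2)*(t + 5)/2 = 0, at t = -5, 2, 5.
On [-5, 2] the curve lies below the axis; ∫[-5,2] (-t^3/2 + t^2 + 25*t/2 - 25) dt = -4459/24, giving area 4459/24.
On [2, 5] the curve lies above the axis; ∫[2,5] (-t^3/2 + t^2 + 25*t/2 - 25) dt = 153/8, giving area 153/8.
Total area = 4459/24 + 153/8 = 2459/12.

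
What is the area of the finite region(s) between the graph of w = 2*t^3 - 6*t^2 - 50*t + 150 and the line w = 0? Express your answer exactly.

1048

The curve meets the t-axis where 2*t^3 - 6*t^2 - 50*t + 150 = 0, i.e. 2*(t - 5)*(t - 3)*(t + 5) = 0, at t = -5, 3, 5.
On [-5, 3] the curve lies above the axis; ∫[-5,3] (2*t^3 - 6*t^2 - 50*t + 150) dt = 1024, giving area 1024.
On [3, 5] the curve lies below the axis; ∫[3,5] (2*t^3 - 6*t^2 - 50*t + 150) dt = -24, giving area 24.
Total area = 1024 + 24 = 1048.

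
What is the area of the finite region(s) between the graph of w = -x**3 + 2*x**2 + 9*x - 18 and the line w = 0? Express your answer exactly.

443/6

The curve meets the x-axis where -x**3 + 2*x**2 + 9*x - 18 = 0, i.e. -(x - 3)*(x - 2)*(x + 3) = 0, at x = -3, 2, 3.
On [-3, 2] the curve lies below the axis; ∫[-3,2] (-x**3 + 2*x**2 + 9*x - 18) dx = -875/12, giving area 875/12.
On [2, 3] the curve lies above the axis; ∫[2,3] (-x**3 + 2*x**2 + 9*x - 18) dx = 11/12, giving area 11/12.
Total area = 875/12 + 11/12 = 443/6.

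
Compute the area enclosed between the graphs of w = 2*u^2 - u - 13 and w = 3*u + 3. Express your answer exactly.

72

Set the curves equal: 2*u^2 - u - 13 = 3*u + 3, so 2*u^2 - 4*u - 16 = 0, which factors as 2*(u - 4)*(u + 2) = 0. The curves meet at u = -2, 4.
On [-2, 4], w = 3*u + 3 is on top; that piece has area ∫[-2,4] (-(2*u^2 - 4*u - 16)) du = 72.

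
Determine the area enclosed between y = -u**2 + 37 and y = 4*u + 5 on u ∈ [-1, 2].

87

On [-1, 2], (-u**2 + 37) - (4*u + 5) = -u**2 - 4*u + 32 is ≥ 0 throughout, so the area is a single integral of |-u**2 - 4*u + 32|.
∫[-1,2] (-u**2 - 4*u + 32) du = 87.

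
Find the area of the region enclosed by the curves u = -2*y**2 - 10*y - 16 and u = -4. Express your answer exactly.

Both boundary curves give u as a function of y, so integrate with respect to y. Setting them equal: -2*y**2 - 10*y - 12 = 0, i.e. -2*(y + 2)*(y + 3) = 0, so they meet at y = -3, -2.
For y in [-3, -2], u = -2*y**2 - 10*y - 16 is on the right; area = ∫[-3,-2] (-2*y**2 - 10*y - 12) dy = 1/3.

1/3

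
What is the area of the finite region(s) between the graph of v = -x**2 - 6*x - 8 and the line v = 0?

4/3

The curve meets the x-axis where -x**2 - 6*x - 8 = 0, i.e. -(x + 2)*(x + 4) = 0, at x = -4, -2.
On [-4, -2] the curve lies above the axis; ∫[-4,-2] (-x**2 - 6*x - 8) dx = 4/3, giving area 4/3.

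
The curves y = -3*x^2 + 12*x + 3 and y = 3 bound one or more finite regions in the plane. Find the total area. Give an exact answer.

32

Set the curves equal: -3*x^2 + 12*x + 3 = 3, so -3*x^2 + 12*x = 0, which factors as -3*x*(x - 4) = 0. The curves meet at x = 0, 4.
On [0, 4], y = -3*x^2 + 12*x + 3 is on top; that piece has area ∫[0,4] (-3*x^2 + 12*x) dx = 32.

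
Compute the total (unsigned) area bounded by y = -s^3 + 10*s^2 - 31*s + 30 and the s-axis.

The curve meets the s-axis where -s^3 + 10*s^2 - 31*s + 30 = 0, i.e. -(s - 5)*(s - 3)*(s - 2) = 0, at s = 2, 3, 5.
On [2, 3] the curve lies below the axis; ∫[2,3] (-s^3 + 10*s^2 - 31*s + 30) ds = -5/12, giving area 5/12.
On [3, 5] the curve lies above the axis; ∫[3,5] (-s^3 + 10*s^2 - 31*s + 30) ds = 8/3, giving area 8/3.
Total area = 5/12 + 8/3 = 37/12.

37/12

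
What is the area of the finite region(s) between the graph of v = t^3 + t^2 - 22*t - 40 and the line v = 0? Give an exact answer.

3901/12

The curve meets the t-axis where t^3 + t^2 - 22*t - 40 = 0, i.e. (t - 5)*(t + 2)*(t + 4) = 0, at t = -4, -2, 5.
On [-4, -2] the curve lies above the axis; ∫[-4,-2] (t^3 + t^2 - 22*t - 40) dt = 32/3, giving area 32/3.
On [-2, 5] the curve lies below the axis; ∫[-2,5] (t^3 + t^2 - 22*t - 40) dt = -3773/12, giving area 3773/12.
Total area = 32/3 + 3773/12 = 3901/12.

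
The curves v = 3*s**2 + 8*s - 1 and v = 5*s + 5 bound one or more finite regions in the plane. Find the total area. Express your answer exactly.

27/2

Set the curves equal: 3*s**2 + 8*s - 1 = 5*s + 5, so 3*s**2 + 3*s - 6 = 0, which factors as 3*(s - 1)*(s + 2) = 0. The curves meet at s = -2, 1.
On [-2, 1], v = 5*s + 5 is on top; that piece has area ∫[-2,1] (-(3*s**2 + 3*s - 6)) ds = 27/2.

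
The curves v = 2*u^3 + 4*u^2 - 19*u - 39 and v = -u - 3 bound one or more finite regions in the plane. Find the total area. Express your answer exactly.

443/3

Set the curves equal: 2*u^3 + 4*u^2 - 19*u - 39 = -u - 3, so 2*u^3 + 4*u^2 - 18*u - 36 = 0, which factors as 2*(u - 3)*(u + 2)*(u + 3) = 0. The curves meet at u = -3, -2, 3.
On [-3, -2], v = 2*u^3 + 4*u^2 - 19*u - 39 is on top; that piece has area ∫[-3,-2] (2*u^3 + 4*u^2 - 18*u - 36) du = 11/6.
On [-2, 3], v = -u - 3 is on top; that piece has area ∫[-2,3] (-(2*u^3 + 4*u^2 - 18*u - 36)) du = 875/6.
Total enclosed area = 11/6 + 875/6 = 443/3.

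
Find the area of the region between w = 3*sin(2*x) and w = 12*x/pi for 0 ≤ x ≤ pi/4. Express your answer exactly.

3/2 - 3*pi/8

On [0, pi/4], (3*sin(2*x)) - (12*x/pi) = -12*x/pi + 3*sin(2*x) is ≥ 0 throughout, so the area is a single integral of |-12*x/pi + 3*sin(2*x)|.
∫[0,pi/4] (-12*x/pi + 3*sin(2*x)) dx = 3/2 - 3*pi/8.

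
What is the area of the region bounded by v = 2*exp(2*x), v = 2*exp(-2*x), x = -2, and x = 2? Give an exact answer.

The difference (2*exp(2*x)) - (2*exp(-2*x)) = 2*exp(2*x) - 2*exp(-2*x) changes sign at x = 0 inside [-2, 2], so split the integral there.
∫[-2,0] (2*exp(2*x) - 2*exp(-2*x)) dx = -exp(4) - exp(-4) + 2; the area of that piece is -2 + exp(-4) + exp(4).
∫[0,2] (2*exp(2*x) - 2*exp(-2*x)) dx = -2 + exp(-4) + exp(4).
Total area = (-2 + exp(-4) + exp(4)) + (-2 + exp(-4) + exp(4)) = -4 + 2*exp(-4) + 2*exp(4).

-4 + 2*exp(-4) + 2*exp(4)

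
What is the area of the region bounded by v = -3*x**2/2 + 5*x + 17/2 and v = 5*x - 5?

Set the curves equal: -3*x**2/2 + 5*x + 17/2 = 5*x - 5, so -3*x**2/2 + 27/2 = 0, which factors as -3*(x - 3)*(x + 3)/2 = 0. The curves meet at x = -3, 3.
On [-3, 3], v = -3*x**2/2 + 5*x + 17/2 is on top; that piece has area ∫[-3,3] (-3*x**2/2 + 27/2) dx = 54.

54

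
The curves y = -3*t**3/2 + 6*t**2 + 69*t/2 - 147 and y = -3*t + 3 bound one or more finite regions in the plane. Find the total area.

4019/4

Set the curves equal: -3*t**3/2 + 6*t**2 + 69*t/2 - 147 = -3*t + 3, so -3*t**3/2 + 6*t**2 + 75*t/2 - 150 = 0, which factors as -3*(t - 5)*(t - 4)*(t + 5)/2 = 0. The curves meet at t = -5, 4, 5.
On [-5, 4], y = -3*t + 3 is on top; that piece has area ∫[-5,4] (-(-3*t**3/2 + 6*t**2 + 75*t/2 - 150)) dt = 8019/8.
On [4, 5], y = -3*t**3/2 + 6*t**2 + 69*t/2 - 147 is on top; that piece has area ∫[4,5] (-3*t**3/2 + 6*t**2 + 75*t/2 - 150) dt = 19/8.
Total enclosed area = 8019/8 + 19/8 = 4019/4.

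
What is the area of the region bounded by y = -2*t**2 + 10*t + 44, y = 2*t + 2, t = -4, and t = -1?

136/3

The difference (-2*t**2 + 10*t + 44) - (2*t + 2) = -2*t**2 + 8*t + 42 changes sign at t = -3 inside [-4, -1], so split the integral there.
∫[-4,-3] (-2*t**2 + 8*t + 42) dt = -32/3; the area of that piece is 32/3.
∫[-3,-1] (-2*t**2 + 8*t + 42) dt = 104/3.
Total area = 32/3 + 104/3 = 136/3.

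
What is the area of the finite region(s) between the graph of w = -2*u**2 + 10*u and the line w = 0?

125/3

The curve meets the u-axis where -2*u**2 + 10*u = 0, i.e. -2*u*(u - 5) = 0, at u = 0, 5.
On [0, 5] the curve lies above the axis; ∫[0,5] (-2*u**2 + 10*u) du = 125/3, giving area 125/3.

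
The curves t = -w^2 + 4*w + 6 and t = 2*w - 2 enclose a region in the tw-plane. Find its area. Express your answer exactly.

36

Both boundary curves give t as a function of w, so integrate with respect to w. Setting them equal: -w^2 + 2*w + 8 = 0, i.e. -(w - 4)*(w + 2) = 0, so they meet at w = -2, 4.
For w in [-2, 4], t = -w^2 + 4*w + 6 is on the right; area = ∫[-2,4] (-w^2 + 2*w + 8) dw = 36.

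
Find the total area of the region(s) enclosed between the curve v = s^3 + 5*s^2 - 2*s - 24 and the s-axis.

The curve meets the s-axis where s^3 + 5*s^2 - 2*s - 24 = 0, i.e. (s - 2)*(s + 3)*(s + 4) = 0, at s = -4, -3, 2.
On [-4, -3] the curve lies above the axis; ∫[-4,-3] (s^3 + 5*s^2 - 2*s - 24) ds = 11/12, giving area 11/12.
On [-3, 2] the curve lies below the axis; ∫[-3,2] (s^3 + 5*s^2 - 2*s - 24) ds = -875/12, giving area 875/12.
Total area = 11/12 + 875/12 = 443/6.

443/6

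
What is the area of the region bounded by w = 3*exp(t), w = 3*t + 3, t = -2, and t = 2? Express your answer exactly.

-12 - 3*exp(-2) + 3*exp(2)

On [-2, 2], (3*exp(t)) - (3*t + 3) = -3*t + 3*exp(t) - 3 is ≥ 0 throughout, so the area is a single integral of |-3*t + 3*exp(t) - 3|.
∫[-2,2] (-3*t + 3*exp(t) - 3) dt = -12 - 3*exp(-2) + 3*exp(2).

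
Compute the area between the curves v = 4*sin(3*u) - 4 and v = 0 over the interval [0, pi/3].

On [0, pi/3], (4*sin(3*u) - 4) - (0) = 4*sin(3*u) - 4 is ≤ 0 throughout, so the area is a single integral of |4*sin(3*u) - 4|.
∫[0,pi/3] (4*sin(3*u) - 4) du = 8/3 - 4*pi/3; the area of that piece is -8/3 + 4*pi/3.

-8/3 + 4*pi/3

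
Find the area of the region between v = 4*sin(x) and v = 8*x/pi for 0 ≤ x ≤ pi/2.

4 - pi

On [0, pi/2], (4*sin(x)) - (8*x/pi) = -8*x/pi + 4*sin(x) is ≥ 0 throughout, so the area is a single integral of |-8*x/pi + 4*sin(x)|.
∫[0,pi/2] (-8*x/pi + 4*sin(x)) dx = 4 - pi.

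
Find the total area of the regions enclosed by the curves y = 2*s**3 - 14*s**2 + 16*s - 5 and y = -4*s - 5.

253/6

Set the curves equal: 2*s**3 - 14*s**2 + 16*s - 5 = -4*s - 5, so 2*s**3 - 14*s**2 + 20*s = 0, which factors as 2*s*(s - 5)*(s - 2) = 0. The curves meet at s = 0, 2, 5.
On [0, 2], y = 2*s**3 - 14*s**2 + 16*s - 5 is on top; that piece has area ∫[0,2] (2*s**3 - 14*s**2 + 20*s) ds = 32/3.
On [2, 5], y = -4*s - 5 is on top; that piece has area ∫[2,5] (-(2*s**3 - 14*s**2 + 20*s)) ds = 63/2.
Total enclosed area = 32/3 + 63/2 = 253/6.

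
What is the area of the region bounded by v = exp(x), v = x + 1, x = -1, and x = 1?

-2 - exp(-1) + exp(1)

On [-1, 1], (exp(x)) - (x + 1) = -x + exp(x) - 1 is ≥ 0 throughout, so the area is a single integral of |-x + exp(x) - 1|.
∫[-1,1] (-x + exp(x) - 1) dx = -2 - exp(-1) + exp(1).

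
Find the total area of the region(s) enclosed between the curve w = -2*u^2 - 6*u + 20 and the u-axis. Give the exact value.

343/3

The curve meets the u-axis where -2*u^2 - 6*u + 20 = 0, i.e. -2*(u - 2)*(u + 5) = 0, at u = -5, 2.
On [-5, 2] the curve lies above the axis; ∫[-5,2] (-2*u^2 - 6*u + 20) du = 343/3, giving area 343/3.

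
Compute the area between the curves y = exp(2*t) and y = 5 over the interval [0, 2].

The difference (exp(2*t)) - (5) = exp(2*t) - 5 changes sign at t = log(5)/2 inside [0, 2], so split the integral there.
∫[0,log(5)/2] (exp(2*t) - 5) dt = 2 - 5*log(5)/2; the area of that piece is -2 + 5*log(5)/2.
∫[log(5)/2,2] (exp(2*t) - 5) dt = -25/2 + 5*log(5)/2 + exp(4)/2.
Total area = (-2 + 5*log(5)/2) + (-25/2 + 5*log(5)/2 + exp(4)/2) = -29/2 + 5*log(5) + exp(4)/2.

-29/2 + 5*log(5) + exp(4)/2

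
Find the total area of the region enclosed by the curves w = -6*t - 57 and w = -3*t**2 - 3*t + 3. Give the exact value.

Set the curves equal: -6*t - 57 = -3*t**2 - 3*t + 3, so 3*t**2 - 3*t - 60 = 0, which factors as 3*(t - 5)*(t + 4) = 0. The curves meet at t = -4, 5.
On [-4, 5], w = -3*t**2 - 3*t + 3 is on top; that piece has area ∫[-4,5] (-(3*t**2 - 3*t - 60)) dt = 729/2.

729/2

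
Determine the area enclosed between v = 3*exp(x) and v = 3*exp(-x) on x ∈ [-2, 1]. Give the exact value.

-12 + 3*exp(-2) + 3*exp(-1) + 3*exp(1) + 3*exp(2)

The difference (3*exp(x)) - (3*exp(-x)) = 3*exp(x) - 3*exp(-x) changes sign at x = 0 inside [-2, 1], so split the integral there.
∫[-2,0] (3*exp(x) - 3*exp(-x)) dx = -3*exp(2) - 3*exp(-2) + 6; the area of that piece is -6 + 3*exp(-2) + 3*exp(2).
∫[0,1] (3*exp(x) - 3*exp(-x)) dx = -6 + 3*exp(-1) + 3*exp(1).
Total area = (-6 + 3*exp(-2) + 3*exp(2)) + (-6 + 3*exp(-1) + 3*exp(1)) = -12 + 3*exp(-2) + 3*exp(-1) + 3*exp(1) + 3*exp(2).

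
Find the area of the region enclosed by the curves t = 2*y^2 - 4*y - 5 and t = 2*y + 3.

125/3

Both boundary curves give t as a function of y, so integrate with respect to y. Setting them equal: 2*y^2 - 6*y - 8 = 0, i.e. 2*(y - 4)*(y + 1) = 0, so they meet at y = -1, 4.
For y in [-1, 4], t = 2*y^2 - 4*y - 5 is on the left; area = ∫[-1,4] (-(2*y^2 - 6*y - 8)) dy = 125/3.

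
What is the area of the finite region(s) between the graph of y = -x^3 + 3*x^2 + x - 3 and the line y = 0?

8

The curve meets the x-axis where -x^3 + 3*x^2 + x - 3 = 0, i.e. -(x - 3)*(x - 1)*(x + 1) = 0, at x = -1, 1, 3.
On [-1, 1] the curve lies below the axis; ∫[-1,1] (-x^3 + 3*x^2 + x - 3) dx = -4, giving area 4.
On [1, 3] the curve lies above the axis; ∫[1,3] (-x^3 + 3*x^2 + x - 3) dx = 4, giving area 4.
Total area = 4 + 4 = 8.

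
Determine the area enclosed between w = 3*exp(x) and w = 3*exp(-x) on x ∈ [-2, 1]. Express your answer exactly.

-12 + 3*exp(-2) + 3*exp(-1) + 3*exp(1) + 3*exp(2)

The difference (3*exp(x)) - (3*exp(-x)) = 3*exp(x) - 3*exp(-x) changes sign at x = 0 inside [-2, 1], so split the integral there.
∫[-2,0] (3*exp(x) - 3*exp(-x)) dx = -3*exp(2) - 3*exp(-2) + 6; the area of that piece is -6 + 3*exp(-2) + 3*exp(2).
∫[0,1] (3*exp(x) - 3*exp(-x)) dx = -6 + 3*exp(-1) + 3*exp(1).
Total area = (-6 + 3*exp(-2) + 3*exp(2)) + (-6 + 3*exp(-1) + 3*exp(1)) = -12 + 3*exp(-2) + 3*exp(-1) + 3*exp(1) + 3*exp(2).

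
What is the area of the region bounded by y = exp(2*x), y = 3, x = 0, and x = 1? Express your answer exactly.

The difference (exp(2*x)) - (3) = exp(2*x) - 3 changes sign at x = log(3)/2 inside [0, 1], so split the integral there.
∫[0,log(3)/2] (exp(2*x) - 3) dx = 1 - 3*log(3)/2; the area of that piece is -1 + 3*log(3)/2.
∫[log(3)/2,1] (exp(2*x) - 3) dx = -9/2 + 3*log(3)/2 + exp(2)/2.
Total area = (-1 + 3*log(3)/2) + (-9/2 + 3*log(3)/2 + exp(2)/2) = -11/2 + 3*log(3) + exp(2)/2.

-11/2 + 3*log(3) + exp(2)/2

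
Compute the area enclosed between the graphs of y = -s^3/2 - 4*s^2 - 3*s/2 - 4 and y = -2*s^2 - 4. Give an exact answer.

Set the curves equal: -s^3/2 - 4*s^2 - 3*s/2 - 4 = -2*s^2 - 4, so -s^3/2 - 2*s^2 - 3*s/2 = 0, which factors as -s*(s + 1)*(s + 3)/2 = 0. The curves meet at s = -3, -1, 0.
On [-3, -1], y = -2*s^2 - 4 is on top; that piece has area ∫[-3,-1] (-(-s^3/2 - 2*s^2 - 3*s/2)) ds = 4/3.
On [-1, 0], y = -s^3/2 - 4*s^2 - 3*s/2 - 4 is on top; that piece has area ∫[-1,0] (-s^3/2 - 2*s^2 - 3*s/2) ds = 5/24.
Total enclosed area = 4/3 + 5/24 = 37/24.

37/24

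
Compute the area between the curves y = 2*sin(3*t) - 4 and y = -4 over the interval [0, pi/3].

On [0, pi/3], (2*sin(3*t) - 4) - (-4) = 2*sin(3*t) is ≥ 0 throughout, so the area is a single integral of |2*sin(3*t)|.
∫[0,pi/3] (2*sin(3*t)) dt = 4/3.

4/3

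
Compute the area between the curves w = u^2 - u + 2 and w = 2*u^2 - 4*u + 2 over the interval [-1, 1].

The difference (u^2 - u + 2) - (2*u^2 - 4*u + 2) = -u^2 + 3*u changes sign at u = 0 inside [-1, 1], so split the integral there.
∫[-1,0] (-u^2 + 3*u) du = -11/6; the area of that piece is 11/6.
∫[0,1] (-u^2 + 3*u) du = 7/6.
Total area = 11/6 + 7/6 = 3.

3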